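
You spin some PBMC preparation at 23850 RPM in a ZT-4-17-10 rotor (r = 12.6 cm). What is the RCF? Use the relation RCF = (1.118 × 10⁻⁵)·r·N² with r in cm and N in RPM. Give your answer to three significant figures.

RCF ≈ 80100 x g

RCF = 1.118 × 10⁻⁵ × 12.6 × (23850)² = 1.118 × 10⁻⁵ × 12.6 × 568,822,500 ≈ 80,128.9 × g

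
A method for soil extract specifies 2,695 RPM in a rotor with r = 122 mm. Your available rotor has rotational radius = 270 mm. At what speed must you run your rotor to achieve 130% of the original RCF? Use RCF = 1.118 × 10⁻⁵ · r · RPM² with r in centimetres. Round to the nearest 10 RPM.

≈ 2070 RPM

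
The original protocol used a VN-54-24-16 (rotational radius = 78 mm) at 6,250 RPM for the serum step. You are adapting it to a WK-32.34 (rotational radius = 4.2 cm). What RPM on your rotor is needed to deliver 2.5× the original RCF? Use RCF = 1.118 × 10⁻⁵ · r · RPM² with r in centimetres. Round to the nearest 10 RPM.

Original rotor: r = 78 mm = 7.8 cm
RCF_original = 1.118 × 10⁻⁵ × 7.8 × (6250)² = 1.118 × 10⁻⁵ × 7.8 × 39,062,500 ≈ 3,406.4 × g
Target RCF = 2.5 × 3,406.4 ≈ 8,516 × g
8,516 = 1.118 × 10⁻⁵ × 4.2 × N²
N² = 8,516 / (4.6956 × 10⁻⁵) = 181,361,274
N ≈ √181,361,274 ≈ 13,467.0

13470 RPM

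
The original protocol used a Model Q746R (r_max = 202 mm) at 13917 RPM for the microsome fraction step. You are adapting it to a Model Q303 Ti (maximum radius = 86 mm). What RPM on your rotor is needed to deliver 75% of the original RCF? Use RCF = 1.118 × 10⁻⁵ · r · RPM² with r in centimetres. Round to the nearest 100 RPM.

Original rotor: r = 202 mm = 20.2 cm
RCF = 1.118 × 10⁻⁵ × r × N²
RCF_original = 1.118 × 10⁻⁵ × 20.2 × (13917)² = 1.118 × 10⁻⁵ × 20.2 × 193,682,889 ≈ 43,740.6 × g
Target RCF = 0.75 × 43,740.6 ≈ 32,805.4 × g
Your rotor: r = 86 mm = 8.6 cm
32,805.4 = 1.118 × 10⁻⁵ × 8.6 × N²
N² = 32,805.4 / (9.6148 × 10⁻⁵) = 341,196,905
N ≈ √341,196,905 ≈ 18,471.5

≈ 18500 RPM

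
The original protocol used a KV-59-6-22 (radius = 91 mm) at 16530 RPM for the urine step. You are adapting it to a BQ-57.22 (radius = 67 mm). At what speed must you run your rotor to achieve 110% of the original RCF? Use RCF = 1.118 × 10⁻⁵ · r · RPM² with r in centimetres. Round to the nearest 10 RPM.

≈ 20200 RPM

Original rotor: r = 91 mm = 9.1 cm
RCF_original = 1.118 × 10⁻⁵ × 9.1 × (16530)² = 1.118 × 10⁻⁵ × 9.1 × 273,240,900 ≈ 27,799 × g
Target RCF = 1.1 × 27,799 ≈ 30,578.9 × g
Your rotor: r = 67 mm = 6.7 cm
30,578.9 = 1.118 × 10⁻⁵ × 6.7 × N²
N² = 30,578.9 / (7.4906 × 10⁻⁵) = 408,230,315
N ≈ √408,230,315 ≈ 20,204.7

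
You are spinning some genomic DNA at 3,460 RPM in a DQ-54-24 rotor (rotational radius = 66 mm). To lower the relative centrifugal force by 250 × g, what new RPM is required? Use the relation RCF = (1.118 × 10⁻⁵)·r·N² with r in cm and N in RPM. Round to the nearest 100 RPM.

≈ 2900 RPM

r = 66 mm = 6.6 cm
Current RCF = 1.118 × 10⁻⁵ × 6.6 × (3460)² = 1.118 × 10⁻⁵ × 6.6 × 11,971,600 ≈ 883.4 × g
Target RCF = 883.4 − 250 = 633.4 × g
N² = 633.4 / (7.3788 × 10⁻⁵) = 8,584,052
N ≈ √8,584,052 ≈ 2,929.9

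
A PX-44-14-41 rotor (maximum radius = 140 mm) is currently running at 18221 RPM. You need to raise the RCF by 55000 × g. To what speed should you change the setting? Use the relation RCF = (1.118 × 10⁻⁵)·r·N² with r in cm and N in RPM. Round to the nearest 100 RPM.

26100 RPM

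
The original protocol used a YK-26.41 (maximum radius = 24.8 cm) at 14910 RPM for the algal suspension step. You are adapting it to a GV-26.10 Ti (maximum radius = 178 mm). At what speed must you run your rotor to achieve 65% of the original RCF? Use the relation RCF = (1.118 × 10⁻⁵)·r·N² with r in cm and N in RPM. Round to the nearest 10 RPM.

RCF = 1.118 × 10⁻⁵ × r × N²
RCF_original = 1.118 × 10⁻⁵ × 24.8 × (14910)² = 1.118 × 10⁻⁵ × 24.8 × 222,308,100 ≈ 61,638 × g
Target RCF = 0.65 × 61,638 ≈ 40,064.7 × g
Your rotor: r = 178 mm = 17.8 cm
40,064.7 = 1.118 × 10⁻⁵ × 17.8 × N²
N² = 40,064.7 / (19.9004 × 10⁻⁵) = 201,326,104
N ≈ √201,326,104 ≈ 14,188.9

14190 RPM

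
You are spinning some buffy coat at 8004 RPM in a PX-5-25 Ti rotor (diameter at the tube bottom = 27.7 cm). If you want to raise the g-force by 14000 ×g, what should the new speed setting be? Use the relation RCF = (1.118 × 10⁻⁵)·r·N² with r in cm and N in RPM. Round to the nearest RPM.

≈ 12429 RPM

r = 27.7 / 2 = 13.85 cm
Current RCF = 1.118 × 10⁻⁵ × 13.85 × (8004)² = 1.118 × 10⁻⁵ × 13.85 × 64,064,016 ≈ 9,919.9 × g
Target RCF = 9,919.9 + 14,000 = 23,919.9 × g
N² = 23,919.9 / (15.4843 × 10⁻⁵) = 154,478,407
N ≈ √154,478,407 ≈ 12,428.9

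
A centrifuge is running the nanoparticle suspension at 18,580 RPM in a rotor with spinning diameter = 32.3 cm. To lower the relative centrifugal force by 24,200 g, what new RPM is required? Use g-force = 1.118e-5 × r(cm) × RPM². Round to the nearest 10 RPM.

N₂ ≈ 14530 RPM

r = 32.3 / 2 = 16.15 cm
Current RCF = 1.118 × 10⁻⁵ × 16.15 × (18580)² = 1.118 × 10⁻⁵ × 16.15 × 345,216,400 ≈ 62,331.2 × g
Target RCF = 62,331.2 − 24,200 = 38,131.2 × g
N² = 38,131.2 / (18.0557 × 10⁻⁵) = 211,186,495
N ≈ √211,186,495 ≈ 14,532.3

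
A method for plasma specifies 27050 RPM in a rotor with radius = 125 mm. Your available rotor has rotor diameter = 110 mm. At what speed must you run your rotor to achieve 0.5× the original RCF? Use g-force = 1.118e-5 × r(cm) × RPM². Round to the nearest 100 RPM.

Original rotor: r = 125 mm = 12.5 cm
RCF = 1.118 × 10⁻⁵ × r × N²
RCF_original = 1.118 × 10⁻⁵ × 12.5 × (27050)² = 1.118 × 10⁻⁵ × 12.5 × 731,702,500 ≈ 102,255.4 × g
Target RCF = 0.5 × 102,255.4 ≈ 51,127.7 × g
Your rotor: r = 110 mm / 2 = 55 mm = 5.5 cm
51,127.7 = 1.118 × 10⁻⁵ × 5.5 × N²
N² = 51,127.7 / (6.149 × 10⁻⁵) = 831,479,915
N ≈ √831,479,915 ≈ 28,835.4

28800 RPM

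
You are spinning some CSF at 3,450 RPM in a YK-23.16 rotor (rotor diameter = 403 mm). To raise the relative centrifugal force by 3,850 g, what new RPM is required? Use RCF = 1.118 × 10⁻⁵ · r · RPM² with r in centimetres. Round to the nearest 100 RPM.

r = 403 mm / 2 = 201.5 mm = 20.15 cm
Current RCF = 1.118 × 10⁻⁵ × 20.15 × (3450)² = 1.118 × 10⁻⁵ × 20.15 × 11,902,500 ≈ 2,681.4 × g
Target RCF = 2,681.4 + 3,850 = 6,531.4 × g
N² = 6,531.4 / (22.5277 × 10⁻⁵) = 28,992,751
N ≈ √28,992,751 ≈ 5,384.5

5400 RPM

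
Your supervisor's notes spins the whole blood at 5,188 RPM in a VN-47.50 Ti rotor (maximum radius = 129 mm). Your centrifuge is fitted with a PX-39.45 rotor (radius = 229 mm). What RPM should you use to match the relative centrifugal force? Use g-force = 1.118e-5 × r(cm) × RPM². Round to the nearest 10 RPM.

≈ 3890 RPM

Original rotor: r = 129 mm = 12.9 cm
RCF_original = 1.118 × 10⁻⁵ × 12.9 × (5188)² = 1.118 × 10⁻⁵ × 12.9 × 26,915,344 ≈ 3,881.8 × g
Your rotor: r = 229 mm = 22.9 cm
3,881.8 = 1.118 × 10⁻⁵ × 22.9 × N²
N² = 3,881.8 / (25.6022 × 10⁻⁵) = 15,161,978
N ≈ √15,161,978 ≈ 3,893.8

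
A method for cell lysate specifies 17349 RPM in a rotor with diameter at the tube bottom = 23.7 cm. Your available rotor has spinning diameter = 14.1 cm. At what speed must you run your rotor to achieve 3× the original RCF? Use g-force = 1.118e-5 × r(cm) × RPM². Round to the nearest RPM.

Original rotor: r = 23.7 / 2 = 11.85 cm
RCF_original = 1.118 × 10⁻⁵ × 11.85 × (17349)² = 1.118 × 10⁻⁵ × 11.85 × 300,987,801 ≈ 39,875.8 × g
Target RCF = 3 × 39,875.8 ≈ 119,627.4 × g
Your rotor: r = 14.1 / 2 = 7.05 cm
119,627.4 = 1.118 × 10⁻⁵ × 7.05 × N²
N² = 119,627.4 / (7.8819 × 10⁻⁵) = 1,517,748,259
N ≈ √1,517,748,259 ≈ 38,958.3

≈ 38958 RPM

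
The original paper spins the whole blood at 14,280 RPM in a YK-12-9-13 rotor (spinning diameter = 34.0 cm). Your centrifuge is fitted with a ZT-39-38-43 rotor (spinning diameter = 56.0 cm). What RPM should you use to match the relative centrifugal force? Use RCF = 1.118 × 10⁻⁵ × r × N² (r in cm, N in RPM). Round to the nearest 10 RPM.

≈ 11130 RPM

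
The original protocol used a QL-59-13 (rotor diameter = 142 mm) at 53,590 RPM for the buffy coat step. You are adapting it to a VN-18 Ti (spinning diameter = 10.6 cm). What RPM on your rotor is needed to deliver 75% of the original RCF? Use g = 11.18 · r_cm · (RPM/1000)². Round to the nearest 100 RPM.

Original rotor: r = 142 mm / 2 = 71 mm = 7.1 cm
RCF_original = 11.18 × 7.1 × (53.59)² = 11.18 × 7.1 × 2,871.8881 ≈ 227,964.7 × g
Target RCF = 0.75 × 227,964.7 ≈ 170,973.5 × g
Your rotor: r = 10.6 / 2 = 5.3 cm
170,973.5 = 11.18 × 5.3 × (N/1000)²
(N/1000)² = 170,973.5 / 59.254 = 2885.434
N = 1000 × √2885.434 ≈ 53,716.2

53700 RPM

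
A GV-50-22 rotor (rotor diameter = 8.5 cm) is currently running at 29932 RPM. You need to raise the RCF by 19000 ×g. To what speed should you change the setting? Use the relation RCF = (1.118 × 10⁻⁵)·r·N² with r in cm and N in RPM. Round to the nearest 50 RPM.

36000 RPM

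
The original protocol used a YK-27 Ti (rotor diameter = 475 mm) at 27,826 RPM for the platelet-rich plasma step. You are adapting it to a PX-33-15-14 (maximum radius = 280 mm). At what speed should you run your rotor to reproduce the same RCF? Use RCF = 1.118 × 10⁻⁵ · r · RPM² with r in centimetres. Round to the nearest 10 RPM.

Original rotor: r = 475 mm / 2 = 237.5 mm = 23.75 cm
RCF_original = 1.118 × 10⁻⁵ × 23.75 × (27826)² = 1.118 × 10⁻⁵ × 23.75 × 774,286,276 ≈ 205,592.4 × g
Your rotor: r = 280 mm = 28.0 cm
205,592.4 = 1.118 × 10⁻⁵ × 28 × N²
N² = 205,592.4 / (31.304 × 10⁻⁵) = 656,760,797
N ≈ √656,760,797 ≈ 25,627.3

25630 RPM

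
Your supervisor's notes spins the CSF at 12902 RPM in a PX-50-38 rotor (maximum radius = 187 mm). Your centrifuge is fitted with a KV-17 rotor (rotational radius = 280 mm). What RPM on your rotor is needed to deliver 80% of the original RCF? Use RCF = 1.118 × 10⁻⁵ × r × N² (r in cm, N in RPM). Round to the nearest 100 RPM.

9400 RPM

Original rotor: r = 187 mm = 18.7 cm
RCF = 1.118 × 10⁻⁵ × r × N²
RCF_original = 1.118 × 10⁻⁵ × 18.7 × (12902)² = 1.118 × 10⁻⁵ × 18.7 × 166,461,604 ≈ 34,801.5 × g
Target RCF = 0.8 × 34,801.5 ≈ 27,841.2 × g
Your rotor: r = 280 mm = 28.0 cm
27,841.2 = 1.118 × 10⁻⁵ × 28 × N²
N² = 27,841.2 / (31.304 × 10⁻⁵) = 88,938,155
N ≈ √88,938,155 ≈ 9,430.7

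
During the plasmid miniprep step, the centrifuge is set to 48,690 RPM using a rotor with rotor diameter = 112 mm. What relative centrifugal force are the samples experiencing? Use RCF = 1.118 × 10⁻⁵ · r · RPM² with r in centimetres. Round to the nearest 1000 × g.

RCF ≈ 148000 x g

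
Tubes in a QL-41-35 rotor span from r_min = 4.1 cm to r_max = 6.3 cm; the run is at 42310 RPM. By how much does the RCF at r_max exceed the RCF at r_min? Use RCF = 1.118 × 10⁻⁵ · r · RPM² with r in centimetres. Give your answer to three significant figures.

≈ 44000 g

RCF_max = 1.118 × 10⁻⁵ × 6.3 × (42310)² = 1.118 × 10⁻⁵ × 6.3 × 1,790,136,100 ≈ 126,086.4 × g
RCF_min = 1.118 × 10⁻⁵ × 4.1 × (42310)² = 1.118 × 10⁻⁵ × 4.1 × 1,790,136,100 ≈ 82,056.3 × g
ΔRCF = 126,086.4 − 82,056.3 = 44,030.1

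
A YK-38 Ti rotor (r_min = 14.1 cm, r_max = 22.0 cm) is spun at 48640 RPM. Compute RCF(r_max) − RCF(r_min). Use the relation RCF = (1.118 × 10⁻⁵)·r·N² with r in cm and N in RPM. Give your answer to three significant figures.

209000 ×g

RCF_max = 1.118 × 10⁻⁵ × 22 × (48640)² = 1.118 × 10⁻⁵ × 22 × 2,365,849,600 ≈ 581,904.4 × g
RCF_min = 1.118 × 10⁻⁵ × 14.1 × (48640)² = 1.118 × 10⁻⁵ × 14.1 × 2,365,849,600 ≈ 372,947.8 × g
ΔRCF = 581,904.4 − 372,947.8 = 208,956.6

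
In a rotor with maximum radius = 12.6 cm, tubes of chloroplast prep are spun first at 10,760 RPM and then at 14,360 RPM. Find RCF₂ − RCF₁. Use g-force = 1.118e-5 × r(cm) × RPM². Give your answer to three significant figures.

RCF₁ = 1.118 × 10⁻⁵ × 12.6 × (10760)² = 1.118 × 10⁻⁵ × 12.6 × 115,777,600 ≈ 16,309.4 × g
RCF₂ = 1.118 × 10⁻⁵ × 12.6 × (14360)² = 1.118 × 10⁻⁵ × 12.6 × 206,209,600 ≈ 29,048.3 × g
Increase = 29,048.3 − 16,309.4 = 12,738.9

≈ 12700 ×g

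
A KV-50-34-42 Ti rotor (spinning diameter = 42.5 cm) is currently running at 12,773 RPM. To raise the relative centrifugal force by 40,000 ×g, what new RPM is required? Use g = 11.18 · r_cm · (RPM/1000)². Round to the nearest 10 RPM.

18210 RPM

r = 42.5 / 2 = 21.25 cm
Current RCF = 11.18 × 21.25 × (12.773)² = 11.18 × 21.25 × 163.149529 ≈ 38,760.2 × g
Target RCF = 38,760.2 + 40,000 = 78,760.2 × g
(N/1000)² = 78,760.2 / 237.575 = 331.5172
N = 1000 × √331.5172 ≈ 18,207.6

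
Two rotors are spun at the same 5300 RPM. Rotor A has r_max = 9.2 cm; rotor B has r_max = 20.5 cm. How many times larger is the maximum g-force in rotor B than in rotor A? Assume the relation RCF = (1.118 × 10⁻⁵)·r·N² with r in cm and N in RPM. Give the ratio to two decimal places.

2.23

At fixed N, RCF ∝ r, so RCF_B/RCF_A = r_B/r_A = 20.5 / 9.2 = 2.2283.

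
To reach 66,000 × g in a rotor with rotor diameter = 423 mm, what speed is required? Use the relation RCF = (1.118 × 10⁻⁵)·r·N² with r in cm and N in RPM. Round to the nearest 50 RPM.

N ≈ 16700 RPM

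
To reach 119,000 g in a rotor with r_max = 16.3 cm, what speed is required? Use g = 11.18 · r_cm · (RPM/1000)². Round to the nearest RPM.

25554 RPM

119,000 = 11.18 × 16.3 × (N/1000)²
(N/1000)² = 119,000 / 182.234 = 653.0066
N = 1000 × √653.0066 ≈ 25,554.0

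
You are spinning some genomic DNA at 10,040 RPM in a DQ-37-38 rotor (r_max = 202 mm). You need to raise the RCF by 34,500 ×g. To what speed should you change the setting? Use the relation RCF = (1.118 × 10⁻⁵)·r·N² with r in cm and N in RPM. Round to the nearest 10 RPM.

r = 202 mm = 20.2 cm
Current RCF = 1.118 × 10⁻⁵ × 20.2 × (10040)² = 1.118 × 10⁻⁵ × 20.2 × 100,801,600 ≈ 22,764.6 × g
Target RCF = 22,764.6 + 34,500 = 57,264.6 × g
N² = 57,264.6 / (22.5836 × 10⁻⁵) = 253,567,190
N ≈ √253,567,190 ≈ 15,923.8

N₂ ≈ 15920 RPM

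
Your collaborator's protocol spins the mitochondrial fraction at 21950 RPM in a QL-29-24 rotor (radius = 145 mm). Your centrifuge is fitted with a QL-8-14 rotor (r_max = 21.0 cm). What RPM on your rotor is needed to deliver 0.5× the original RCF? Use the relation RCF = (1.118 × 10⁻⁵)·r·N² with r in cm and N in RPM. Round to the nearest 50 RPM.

Original rotor: r = 145 mm = 14.5 cm
RCF_original = 1.118 × 10⁻⁵ × 14.5 × (21950)² = 1.118 × 10⁻⁵ × 14.5 × 481,802,500 ≈ 78,105 × g
Target RCF = 0.5 × 78,105 ≈ 39,052.5 × g
39,052.5 = 1.118 × 10⁻⁵ × 21 × N²
N² = 39,052.5 / (23.478 × 10⁻⁵) = 166,336,570
N ≈ √166,336,570 ≈ 12,897.2

12900 RPM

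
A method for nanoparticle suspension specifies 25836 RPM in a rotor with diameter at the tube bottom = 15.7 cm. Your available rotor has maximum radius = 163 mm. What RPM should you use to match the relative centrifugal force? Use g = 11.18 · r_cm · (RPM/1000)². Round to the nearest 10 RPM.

≈ 17930 RPM

Original rotor: r = 15.7 / 2 = 7.85 cm
RCF_original = 11.18 × 7.85 × (25.836)² = 11.18 × 7.85 × 667.498896 ≈ 58,581.7 × g
Your rotor: r = 163 mm = 16.3 cm
58,581.7 = 11.18 × 16.3 × (N/1000)²
(N/1000)² = 58,581.7 / 182.234 = 321.4642
N = 1000 × √321.4642 ≈ 17,929.4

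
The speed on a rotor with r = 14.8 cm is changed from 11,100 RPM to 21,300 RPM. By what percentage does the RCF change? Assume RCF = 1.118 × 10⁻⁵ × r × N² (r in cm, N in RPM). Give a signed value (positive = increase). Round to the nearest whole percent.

RCF ∝ N², so the ratio is (21300/11100)² = (1.918919)² = 3.6822.
Change = 3.6822 − 1 = +2.6822 → +268.2%.

+268%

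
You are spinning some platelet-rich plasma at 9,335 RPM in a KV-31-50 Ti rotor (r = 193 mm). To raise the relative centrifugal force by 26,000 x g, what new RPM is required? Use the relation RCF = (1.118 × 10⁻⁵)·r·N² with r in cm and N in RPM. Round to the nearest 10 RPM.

≈ 14410 RPM

r = 193 mm = 19.3 cm
Current RCF = 1.118 × 10⁻⁵ × 19.3 × (9335)² = 1.118 × 10⁻⁵ × 19.3 × 87,142,225 ≈ 18,803 × g
Target RCF = 18,803 + 26,000 = 44,803 × g
N² = 44,803 / (21.5774 × 10⁻⁵) = 207,638,548
N ≈ √207,638,548 ≈ 14,409.7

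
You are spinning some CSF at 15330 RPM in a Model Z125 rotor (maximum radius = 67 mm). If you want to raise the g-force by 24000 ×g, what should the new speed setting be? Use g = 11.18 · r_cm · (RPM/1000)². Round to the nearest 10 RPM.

r = 67 mm = 6.7 cm
Current RCF = 11.18 × 6.7 × (15.33)² = 11.18 × 6.7 × 235.0089 ≈ 17,603.6 × g
Target RCF = 17,603.6 + 24,000 = 41,603.6 × g
(N/1000)² = 41,603.6 / 74.906 = 555.4108
N = 1000 × √555.4108 ≈ 23,567.2

23570 RPM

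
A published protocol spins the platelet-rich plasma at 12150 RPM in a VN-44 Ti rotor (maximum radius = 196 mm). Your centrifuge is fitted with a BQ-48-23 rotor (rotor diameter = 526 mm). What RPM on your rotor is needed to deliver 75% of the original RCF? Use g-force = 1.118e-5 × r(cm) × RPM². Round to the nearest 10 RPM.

≈ 9080 RPM

Original rotor: r = 196 mm = 19.6 cm
RCF = 1.118 × 10⁻⁵ × r × N²
RCF_original = 1.118 × 10⁻⁵ × 19.6 × (12150)² = 1.118 × 10⁻⁵ × 19.6 × 147,622,500 ≈ 32,348.2 × g
Target RCF = 0.75 × 32,348.2 ≈ 24,261.2 × g
Your rotor: r = 526 mm / 2 = 263 mm = 26.3 cm
24,261.2 = 1.118 × 10⁻⁵ × 26.3 × N²
N² = 24,261.2 / (29.4034 × 10⁻⁵) = 82,511,546
N ≈ √82,511,546 ≈ 9,083.6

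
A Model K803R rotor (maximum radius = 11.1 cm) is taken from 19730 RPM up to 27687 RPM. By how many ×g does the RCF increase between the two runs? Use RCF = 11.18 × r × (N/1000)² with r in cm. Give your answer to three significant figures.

46800 ×g

RCF₁ = 11.18 × 11.1 × (19.73)² = 11.18 × 11.1 × 389.2729 ≈ 48,308 × g
RCF₂ = 11.18 × 11.1 × (27.687)² = 11.18 × 11.1 × 766.569969 ≈ 95,129.8 × g
Increase = 95,129.8 − 48,308 = 46,821.8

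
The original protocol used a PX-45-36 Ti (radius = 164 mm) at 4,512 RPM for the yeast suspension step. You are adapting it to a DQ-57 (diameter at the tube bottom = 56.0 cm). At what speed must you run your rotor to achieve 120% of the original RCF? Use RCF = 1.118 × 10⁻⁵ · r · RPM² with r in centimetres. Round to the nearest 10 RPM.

Original rotor: r = 164 mm = 16.4 cm
RCF_original = 1.118 × 10⁻⁵ × 16.4 × (4512)² = 1.118 × 10⁻⁵ × 16.4 × 20,358,144 ≈ 3,732.7 × g
Target RCF = 1.2 × 3,732.7 ≈ 4,479.2 × g
Your rotor: r = 56.0 / 2 = 28 cm
4,479.2 = 1.118 × 10⁻⁵ × 28 × N²
N² = 4,479.2 / (31.304 × 10⁻⁵) = 14,308,715
N ≈ √14,308,715 ≈ 3,782.7

≈ 3780 RPM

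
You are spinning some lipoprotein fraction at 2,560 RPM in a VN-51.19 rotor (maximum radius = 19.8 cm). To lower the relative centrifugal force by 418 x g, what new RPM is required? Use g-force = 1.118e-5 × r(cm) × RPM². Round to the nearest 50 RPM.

N₂ ≈ 2150 RPM

Current RCF = 1.118 × 10⁻⁵ × 19.8 × (2560)² = 1.118 × 10⁻⁵ × 19.8 × 6,553,600 ≈ 1,450.7 × g
Target RCF = 1,450.7 − 418 = 1,032.7 × g
N² = 1,032.7 / (22.1364 × 10⁻⁵) = 4,665,167
N ≈ √4,665,167 ≈ 2,159.9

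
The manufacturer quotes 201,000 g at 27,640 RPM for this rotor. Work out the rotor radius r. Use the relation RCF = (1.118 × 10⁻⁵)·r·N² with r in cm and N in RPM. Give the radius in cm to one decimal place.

r ≈ 23.5 cm

201000 = 1.118 × 10⁻⁵ × r × (27640)²
r = 201000 / (1.118 × 10⁻⁵ × 763,969,600) = 201000 / 8541.18 ≈ 23.533 cm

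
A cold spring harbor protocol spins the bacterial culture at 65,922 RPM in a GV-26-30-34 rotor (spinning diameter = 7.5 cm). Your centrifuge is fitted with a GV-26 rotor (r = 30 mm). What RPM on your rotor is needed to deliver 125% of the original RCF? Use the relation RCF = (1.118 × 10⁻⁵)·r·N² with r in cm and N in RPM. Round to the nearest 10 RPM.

82400 RPM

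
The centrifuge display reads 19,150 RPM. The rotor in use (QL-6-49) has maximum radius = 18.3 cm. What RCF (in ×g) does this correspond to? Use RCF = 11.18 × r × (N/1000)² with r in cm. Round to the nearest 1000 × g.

≈ 75000 ×g

RCF = 11.18 × r × (N/1000)²
RCF = 11.18 × 18.3 × (19.15)² = 11.18 × 18.3 × 366.7225 ≈ 75,029.2 × g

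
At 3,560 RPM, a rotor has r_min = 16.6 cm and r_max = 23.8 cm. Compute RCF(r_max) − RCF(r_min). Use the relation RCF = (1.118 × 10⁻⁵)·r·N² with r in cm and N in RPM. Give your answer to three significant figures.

RCF_max = 1.118 × 10⁻⁵ × 23.8 × (3560)² = 1.118 × 10⁻⁵ × 23.8 × 12,673,600 ≈ 3,372.2 × g
RCF_min = 1.118 × 10⁻⁵ × 16.6 × (3560)² = 1.118 × 10⁻⁵ × 16.6 × 12,673,600 ≈ 2,352.1 × g
ΔRCF = 3,372.2 − 2,352.1 = 1,020.1

≈ 1020 ×g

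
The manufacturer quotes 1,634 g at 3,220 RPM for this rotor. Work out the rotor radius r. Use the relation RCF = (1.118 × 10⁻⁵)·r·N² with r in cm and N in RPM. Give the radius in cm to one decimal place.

r ≈ 14.1 cm

1634 = 1.118 × 10⁻⁵ × r × (3220)²
r = 1634 / (1.118 × 10⁻⁵ × 10,368,400) = 1634 / 115.9187 ≈ 14.096 cm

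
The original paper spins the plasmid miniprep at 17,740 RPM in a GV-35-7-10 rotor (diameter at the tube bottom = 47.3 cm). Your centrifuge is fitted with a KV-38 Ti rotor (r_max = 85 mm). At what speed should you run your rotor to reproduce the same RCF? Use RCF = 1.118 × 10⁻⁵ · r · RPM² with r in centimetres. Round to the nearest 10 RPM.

≈ 29590 RPM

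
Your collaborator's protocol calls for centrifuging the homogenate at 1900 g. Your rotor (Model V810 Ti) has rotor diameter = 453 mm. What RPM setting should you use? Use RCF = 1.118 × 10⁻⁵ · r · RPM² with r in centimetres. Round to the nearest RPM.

≈ 2739 RPM

r = 453 mm / 2 = 226.5 mm = 22.65 cm
RCF = 1.118 × 10⁻⁵ × r × N²
1,900 = 1.118 × 10⁻⁵ × 22.65 × N²
N² = 1,900 / (25.3227 × 10⁻⁵) = 7,503,149
N ≈ √7,503,149 ≈ 2,739.2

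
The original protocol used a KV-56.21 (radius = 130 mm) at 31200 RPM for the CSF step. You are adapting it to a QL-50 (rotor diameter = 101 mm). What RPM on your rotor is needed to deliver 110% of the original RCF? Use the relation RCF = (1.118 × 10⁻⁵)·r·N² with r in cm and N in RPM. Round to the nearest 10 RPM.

Original rotor: r = 130 mm = 13.0 cm
RCF_original = 1.118 × 10⁻⁵ × 13 × (31200)² = 1.118 × 10⁻⁵ × 13 × 973,440,000 ≈ 141,479.8 × g
Target RCF = 1.1 × 141,479.8 ≈ 155,627.8 × g
Your rotor: r = 101 mm / 2 = 50.5 mm = 5.05 cm
155,627.8 = 1.118 × 10⁻⁵ × 5.05 × N²
N² = 155,627.8 / (5.6459 × 10⁻⁵) = 2,756,474,610
N ≈ √2,756,474,610 ≈ 52,502.1

≈ 52500 RPM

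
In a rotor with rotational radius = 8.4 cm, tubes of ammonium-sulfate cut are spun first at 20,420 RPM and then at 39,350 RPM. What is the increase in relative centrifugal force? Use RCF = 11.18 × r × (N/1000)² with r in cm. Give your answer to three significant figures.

RCF₁ = 11.18 × 8.4 × (20.42)² = 11.18 × 8.4 × 416.9764 ≈ 39,159.1 × g
RCF₂ = 11.18 × 8.4 × (39.35)² = 11.18 × 8.4 × 1,548.4225 ≈ 145,415.5 × g
Increase = 145,415.5 − 39,159.1 = 106,256.4

≈ 106000 ×g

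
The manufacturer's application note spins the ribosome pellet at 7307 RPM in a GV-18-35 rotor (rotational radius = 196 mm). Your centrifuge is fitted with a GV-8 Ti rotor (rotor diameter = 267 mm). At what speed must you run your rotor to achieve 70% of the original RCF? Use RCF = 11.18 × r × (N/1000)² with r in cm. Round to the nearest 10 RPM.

Original rotor: r = 196 mm = 19.6 cm
RCF_original = 11.18 × 19.6 × (7.307)² = 11.18 × 19.6 × 53.392249 ≈ 11,699.7 × g
Target RCF = 0.7 × 11,699.7 ≈ 8,189.8 × g
Your rotor: r = 267 mm / 2 = 133.5 mm = 13.35 cm
8,189.8 = 11.18 × 13.35 × (N/1000)²
(N/1000)² = 8,189.8 / 149.253 = 54.87193
N = 1000 × √54.87193 ≈ 7,407.6

7410 RPM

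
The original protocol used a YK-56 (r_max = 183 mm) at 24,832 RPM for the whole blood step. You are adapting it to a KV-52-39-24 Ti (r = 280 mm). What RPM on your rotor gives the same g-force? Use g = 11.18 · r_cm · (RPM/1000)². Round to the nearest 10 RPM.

Original rotor: r = 183 mm = 18.3 cm
RCF = 11.18 × r × (N/1000)²
RCF_original = 11.18 × 18.3 × (24.832)² = 11.18 × 18.3 × 616.628224 ≈ 126,158.4 × g
Your rotor: r = 280 mm = 28.0 cm
126,158.4 = 11.18 × 28 × (N/1000)²
(N/1000)² = 126,158.4 / 313.04 = 403.0105
N = 1000 × √403.0105 ≈ 20,075.1

20080 RPM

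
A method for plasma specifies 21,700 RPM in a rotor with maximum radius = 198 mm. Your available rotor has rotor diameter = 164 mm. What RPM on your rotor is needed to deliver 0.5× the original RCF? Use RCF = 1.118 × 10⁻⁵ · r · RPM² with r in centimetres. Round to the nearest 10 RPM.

23840 RPM

Original rotor: r = 198 mm = 19.8 cm
RCF = 1.118 × 10⁻⁵ × r × N²
RCF_original = 1.118 × 10⁻⁵ × 19.8 × (21700)² = 1.118 × 10⁻⁵ × 19.8 × 470,890,000 ≈ 104,238.1 × g
Target RCF = 0.5 × 104,238.1 ≈ 52,119.1 × g
Your rotor: r = 164 mm / 2 = 82 mm = 8.2 cm
52,119.1 = 1.118 × 10⁻⁵ × 8.2 × N²
N² = 52,119.1 / (9.1676 × 10⁻⁵) = 568,514,115
N ≈ √568,514,115 ≈ 23,843.5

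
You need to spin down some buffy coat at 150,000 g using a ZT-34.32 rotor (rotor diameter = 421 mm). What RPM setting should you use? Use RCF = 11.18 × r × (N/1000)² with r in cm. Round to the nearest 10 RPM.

r = 421 mm / 2 = 210.5 mm = 21.05 cm
150,000 = 11.18 × 21.05 × (N/1000)²
(N/1000)² = 150,000 / 235.339 = 637.3784
N = 1000 × √637.3784 ≈ 25,246.4

N ≈ 25250 RPM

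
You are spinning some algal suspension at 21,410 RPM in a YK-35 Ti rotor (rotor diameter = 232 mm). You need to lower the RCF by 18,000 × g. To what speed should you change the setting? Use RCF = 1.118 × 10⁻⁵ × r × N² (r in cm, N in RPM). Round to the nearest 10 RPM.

≈ 17880 RPM

r = 232 mm / 2 = 116 mm = 11.6 cm
Current RCF = 1.118 × 10⁻⁵ × 11.6 × (21410)² = 1.118 × 10⁻⁵ × 11.6 × 458,388,100 ≈ 59,447.4 × g
Target RCF = 59,447.4 − 18,000 = 41,447.4 × g
N² = 41,447.4 / (12.9688 × 10⁻⁵) = 319,593,177
N ≈ √319,593,177 ≈ 17,877.2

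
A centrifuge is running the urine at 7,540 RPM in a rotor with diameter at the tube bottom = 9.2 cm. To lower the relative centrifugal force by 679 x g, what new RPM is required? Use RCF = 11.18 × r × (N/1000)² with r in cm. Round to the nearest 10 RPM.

r = 9.2 / 2 = 4.6 cm
Current RCF = 11.18 × 4.6 × (7.54)² = 11.18 × 4.6 × 56.8516 ≈ 2,923.8 × g
Target RCF = 2,923.8 − 679 = 2,244.8 × g
(N/1000)² = 2,244.8 / 51.428 = 43.64937
N = 1000 × √43.64937 ≈ 6,606.8

6610 RPM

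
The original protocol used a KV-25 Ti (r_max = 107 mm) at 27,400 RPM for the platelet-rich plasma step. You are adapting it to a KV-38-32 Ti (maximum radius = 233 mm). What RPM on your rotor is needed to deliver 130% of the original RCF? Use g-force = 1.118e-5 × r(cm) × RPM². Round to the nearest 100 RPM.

Original rotor: r = 107 mm = 10.7 cm
RCF_original = 1.118 × 10⁻⁵ × 10.7 × (27400)² = 1.118 × 10⁻⁵ × 10.7 × 750,760,000 ≈ 89,810.4 × g
Target RCF = 1.3 × 89,810.4 ≈ 116,753.5 × g
Your rotor: r = 233 mm = 23.3 cm
116,753.5 = 1.118 × 10⁻⁵ × 23.3 × N²
N² = 116,753.5 / (26.0494 × 10⁻⁵) = 448,200,342
N ≈ √448,200,342 ≈ 21,170.7

21200 RPM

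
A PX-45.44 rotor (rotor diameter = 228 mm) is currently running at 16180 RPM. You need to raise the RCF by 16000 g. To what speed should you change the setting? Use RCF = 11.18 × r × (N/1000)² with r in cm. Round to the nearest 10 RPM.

r = 228 mm / 2 = 114 mm = 11.4 cm
Current RCF = 11.18 × 11.4 × (16.18)² = 11.18 × 11.4 × 261.7924 ≈ 33,366 × g
Target RCF = 33,366 + 16,000 = 49,366 × g
(N/1000)² = 49,366 / 127.452 = 387.3301
N = 1000 × √387.3301 ≈ 19,680.7

≈ 19680 RPM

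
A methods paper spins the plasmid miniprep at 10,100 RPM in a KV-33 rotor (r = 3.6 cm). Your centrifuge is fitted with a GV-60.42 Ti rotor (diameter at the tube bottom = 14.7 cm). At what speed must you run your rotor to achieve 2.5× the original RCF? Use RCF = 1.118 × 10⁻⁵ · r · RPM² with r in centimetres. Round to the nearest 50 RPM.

≈ 11200 RPM

RCF = 1.118 × 10⁻⁵ × r × N²
RCF_original = 1.118 × 10⁻⁵ × 3.6 × (10100)² = 1.118 × 10⁻⁵ × 3.6 × 102,010,000 ≈ 4,105.7 × g
Target RCF = 2.5 × 4,105.7 ≈ 10,264.2 × g
Your rotor: r = 14.7 / 2 = 7.35 cm
10,264.2 = 1.118 × 10⁻⁵ × 7.35 × N²
N² = 10,264.2 / (8.2173 × 10⁻⁵) = 124,909,642
N ≈ √124,909,642 ≈ 11,176.3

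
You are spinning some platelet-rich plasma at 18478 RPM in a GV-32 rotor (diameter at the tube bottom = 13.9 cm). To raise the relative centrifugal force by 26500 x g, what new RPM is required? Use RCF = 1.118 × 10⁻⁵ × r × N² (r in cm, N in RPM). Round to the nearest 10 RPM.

r = 13.9 / 2 = 6.95 cm
Current RCF = 1.118 × 10⁻⁵ × 6.95 × (18478)² = 1.118 × 10⁻⁵ × 6.95 × 341,436,484 ≈ 26,530 × g
Target RCF = 26,530 + 26,500 = 53,030 × g
N² = 53,030 / (7.7701 × 10⁻⁵) = 682,487,999
N ≈ √682,487,999 ≈ 26,124.5

N₂ ≈ 26120 RPM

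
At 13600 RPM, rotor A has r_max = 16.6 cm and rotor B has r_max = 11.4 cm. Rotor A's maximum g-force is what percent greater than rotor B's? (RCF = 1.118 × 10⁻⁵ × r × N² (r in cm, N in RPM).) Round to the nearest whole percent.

46%

At equal RPM, RCF scales linearly with r: ratio = 16.6 / 11.4 = 1.4561.
So rotor A delivers 45.6% more g-force.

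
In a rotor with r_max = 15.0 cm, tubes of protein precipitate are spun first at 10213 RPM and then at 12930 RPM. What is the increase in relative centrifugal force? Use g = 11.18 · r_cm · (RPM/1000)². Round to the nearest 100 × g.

RCF₁ = 11.18 × 15 × (10.213)² = 11.18 × 15 × 104.305369 ≈ 17,492 × g
RCF₂ = 11.18 × 15 × (12.93)² = 11.18 × 15 × 167.1849 ≈ 28,036.9 × g
Increase = 28,036.9 − 17,492 = 10,544.9

≈ 10500 g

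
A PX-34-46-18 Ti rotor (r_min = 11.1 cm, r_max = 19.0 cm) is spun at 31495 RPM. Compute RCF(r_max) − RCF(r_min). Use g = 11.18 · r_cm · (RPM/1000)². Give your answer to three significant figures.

87600 x g

ΔRCF = 11.18 × (r_max − r_min) × (N/1000)² = 11.18 × 7.9 × 991.935025 ≈ 87,609.7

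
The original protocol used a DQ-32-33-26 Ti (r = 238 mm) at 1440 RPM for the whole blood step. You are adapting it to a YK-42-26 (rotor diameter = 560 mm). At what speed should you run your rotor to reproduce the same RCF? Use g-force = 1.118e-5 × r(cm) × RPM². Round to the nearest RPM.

1328 RPM

Original rotor: r = 238 mm = 23.8 cm
RCF_original = 1.118 × 10⁻⁵ × 23.8 × (1440)² = 1.118 × 10⁻⁵ × 23.8 × 2,073,600 ≈ 551.8 × g
Your rotor: r = 560 mm / 2 = 280 mm = 28 cm
551.8 = 1.118 × 10⁻⁵ × 28 × N²
N² = 551.8 / (31.304 × 10⁻⁵) = 1,762,714
N ≈ √1,762,714 ≈ 1,327.7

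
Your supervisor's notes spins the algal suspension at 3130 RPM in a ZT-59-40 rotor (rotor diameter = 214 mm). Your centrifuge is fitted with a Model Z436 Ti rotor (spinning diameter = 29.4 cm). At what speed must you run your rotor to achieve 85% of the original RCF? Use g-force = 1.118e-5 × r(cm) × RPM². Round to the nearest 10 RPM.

≈ 2460 RPM

Original rotor: r = 214 mm / 2 = 107 mm = 10.7 cm
RCF_original = 1.118 × 10⁻⁵ × 10.7 × (3130)² = 1.118 × 10⁻⁵ × 10.7 × 9,796,900 ≈ 1,172 × g
Target RCF = 0.85 × 1,172 ≈ 996.2 × g
Your rotor: r = 29.4 / 2 = 14.7 cm
996.2 = 1.118 × 10⁻⁵ × 14.7 × N²
N² = 996.2 / (16.4346 × 10⁻⁵) = 6,061,602
N ≈ √6,061,602 ≈ 2,462.0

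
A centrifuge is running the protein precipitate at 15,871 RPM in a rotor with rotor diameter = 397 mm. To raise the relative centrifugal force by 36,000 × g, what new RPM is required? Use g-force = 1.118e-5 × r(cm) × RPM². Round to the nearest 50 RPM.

r = 397 mm / 2 = 198.5 mm = 19.85 cm
Current RCF = 1.118 × 10⁻⁵ × 19.85 × (15871)² = 1.118 × 10⁻⁵ × 19.85 × 251,888,641 ≈ 55,899.9 × g
Target RCF = 55,899.9 + 36,000 = 91,899.9 × g
N² = 91,899.9 / (22.1923 × 10⁻⁵) = 414,107,145
N ≈ √414,107,145 ≈ 20,349.6

20350 RPM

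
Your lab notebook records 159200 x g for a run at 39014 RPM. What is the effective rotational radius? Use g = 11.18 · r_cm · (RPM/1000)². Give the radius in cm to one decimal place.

r ≈ 9.4 cm

159200 = 11.18 × r × (39.014)²
r = 159200 / (11.18 × 1522.092196) = 159200 / 17016.99 ≈ 9.355 cm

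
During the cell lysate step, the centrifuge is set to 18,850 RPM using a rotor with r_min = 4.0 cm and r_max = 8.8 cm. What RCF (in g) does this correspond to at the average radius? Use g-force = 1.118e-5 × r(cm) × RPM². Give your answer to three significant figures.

r_avg = (4.0 + 8.8) / 2 = 6.4 cm
RCF = 1.118 × 10⁻⁵ × 6.4 × (18850)² = 1.118 × 10⁻⁵ × 6.4 × 355,322,500 ≈ 25,424 × g

≈ 25400 g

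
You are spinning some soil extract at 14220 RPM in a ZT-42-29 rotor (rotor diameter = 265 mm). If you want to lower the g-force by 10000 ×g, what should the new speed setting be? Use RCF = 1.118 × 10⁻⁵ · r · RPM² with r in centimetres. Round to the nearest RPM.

r = 265 mm / 2 = 132.5 mm = 13.25 cm
Current RCF = 1.118 × 10⁻⁵ × 13.25 × (14220)² = 1.118 × 10⁻⁵ × 13.25 × 202,208,400 ≈ 29,954.1 × g
Target RCF = 29,954.1 − 10,000 = 19,954.1 × g
N² = 19,954.1 / (14.8135 × 10⁻⁵) = 134,702,130
N ≈ √134,702,130 ≈ 11,606.1

N₂ ≈ 11606 RPM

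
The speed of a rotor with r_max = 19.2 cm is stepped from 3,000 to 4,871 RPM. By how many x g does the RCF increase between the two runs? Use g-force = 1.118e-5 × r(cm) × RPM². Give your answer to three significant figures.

RCF₁ = 1.118 × 10⁻⁵ × 19.2 × (3000)² = 1.118 × 10⁻⁵ × 19.2 × 9,000,000 ≈ 1,931.9 × g
RCF₂ = 1.118 × 10⁻⁵ × 19.2 × (4871)² = 1.118 × 10⁻⁵ × 19.2 × 23,726,641 ≈ 5,093.1 × g
Increase = 5,093.1 − 1,931.9 = 3,161.2

3160 x g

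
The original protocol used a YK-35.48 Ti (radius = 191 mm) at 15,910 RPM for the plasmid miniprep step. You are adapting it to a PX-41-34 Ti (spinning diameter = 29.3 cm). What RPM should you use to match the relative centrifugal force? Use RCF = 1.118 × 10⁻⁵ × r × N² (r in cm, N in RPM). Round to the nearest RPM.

Original rotor: r = 191 mm = 19.1 cm
RCF_original = 1.118 × 10⁻⁵ × 19.1 × (15910)² = 1.118 × 10⁻⁵ × 19.1 × 253,128,100 ≈ 54,052.5 × g
Your rotor: r = 29.3 / 2 = 14.65 cm
54,052.5 = 1.118 × 10⁻⁵ × 14.65 × N²
N² = 54,052.5 / (16.3787 × 10⁻⁵) = 330,017,034
N ≈ √330,017,034 ≈ 18,166.4

18166 RPM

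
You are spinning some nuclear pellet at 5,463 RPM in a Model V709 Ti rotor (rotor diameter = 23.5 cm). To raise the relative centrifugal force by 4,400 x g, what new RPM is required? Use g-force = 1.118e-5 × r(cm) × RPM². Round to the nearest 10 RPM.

r = 23.5 / 2 = 11.75 cm
Current RCF = 1.118 × 10⁻⁵ × 11.75 × (5463)² = 1.118 × 10⁻⁵ × 11.75 × 29,844,369 ≈ 3,920.5 × g
Target RCF = 3,920.5 + 4,400 = 8,320.5 × g
N² = 8,320.5 / (13.1365 × 10⁻⁵) = 63,338,789
N ≈ √63,338,789 ≈ 7,958.6

≈ 7960 RPM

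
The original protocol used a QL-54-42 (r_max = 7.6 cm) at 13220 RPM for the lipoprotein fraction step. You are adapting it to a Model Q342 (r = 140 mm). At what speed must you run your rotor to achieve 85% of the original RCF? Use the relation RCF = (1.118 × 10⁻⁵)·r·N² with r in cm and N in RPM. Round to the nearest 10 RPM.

≈ 8980 RPM

RCF_original = 1.118 × 10⁻⁵ × 7.6 × (13220)² = 1.118 × 10⁻⁵ × 7.6 × 174,768,400 ≈ 14,849.7 × g
Target RCF = 0.85 × 14,849.7 ≈ 12,622.2 × g
Your rotor: r = 140 mm = 14.0 cm
12,622.2 = 1.118 × 10⁻⁵ × 14 × N²
N² = 12,622.2 / (15.652 × 10⁻⁵) = 80,642,729
N ≈ √80,642,729 ≈ 8,980.1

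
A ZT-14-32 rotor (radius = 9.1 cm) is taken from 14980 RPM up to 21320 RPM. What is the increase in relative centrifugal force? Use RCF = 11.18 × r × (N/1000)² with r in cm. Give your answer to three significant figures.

≈ 23400 g

RCF₁ = 11.18 × 9.1 × (14.98)² = 11.18 × 9.1 × 224.4004 ≈ 22,830 × g
RCF₂ = 11.18 × 9.1 × (21.32)² = 11.18 × 9.1 × 454.5424 ≈ 46,244.2 × g
Increase = 46,244.2 − 22,830 = 23,414.2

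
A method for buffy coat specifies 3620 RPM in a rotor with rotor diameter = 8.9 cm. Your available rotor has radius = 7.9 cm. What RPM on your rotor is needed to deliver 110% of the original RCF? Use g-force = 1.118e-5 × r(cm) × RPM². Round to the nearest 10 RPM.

≈ 2850 RPM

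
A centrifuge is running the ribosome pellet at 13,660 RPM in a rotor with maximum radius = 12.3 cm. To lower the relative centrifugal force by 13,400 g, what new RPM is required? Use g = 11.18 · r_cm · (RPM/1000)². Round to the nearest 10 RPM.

Current RCF = 11.18 × 12.3 × (13.66)² = 11.18 × 12.3 × 186.5956 ≈ 25,659.5 × g
Target RCF = 25,659.5 − 13,400 = 12,259.5 × g
(N/1000)² = 12,259.5 / 137.514 = 89.15092
N = 1000 × √89.15092 ≈ 9,442.0

9440 RPM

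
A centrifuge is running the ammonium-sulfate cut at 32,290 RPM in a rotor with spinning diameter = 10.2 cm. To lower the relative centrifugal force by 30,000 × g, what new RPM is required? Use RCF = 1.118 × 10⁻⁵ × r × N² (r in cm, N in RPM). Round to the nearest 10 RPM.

≈ 22730 RPM

r = 10.2 / 2 = 5.1 cm
Current RCF = 1.118 × 10⁻⁵ × 5.1 × (32290)² = 1.118 × 10⁻⁵ × 5.1 × 1,042,644,100 ≈ 59,449.5 × g
Target RCF = 59,449.5 − 30,000 = 29,449.5 × g
N² = 29,449.5 / (5.7018 × 10⁻⁵) = 516,494,791
N ≈ √516,494,791 ≈ 22,726.5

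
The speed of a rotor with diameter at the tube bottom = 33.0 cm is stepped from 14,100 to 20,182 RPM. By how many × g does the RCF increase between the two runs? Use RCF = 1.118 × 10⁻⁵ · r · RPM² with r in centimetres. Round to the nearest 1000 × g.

r = 33.0 / 2 = 16.5 cm
RCF₁ = 1.118 × 10⁻⁵ × 16.5 × (14100)² = 1.118 × 10⁻⁵ × 16.5 × 198,810,000 ≈ 36,674.5 × g
RCF₂ = 1.118 × 10⁻⁵ × 16.5 × (20182)² = 1.118 × 10⁻⁵ × 16.5 × 407,313,124 ≈ 75,137.1 × g
Increase = 75,137.1 − 36,674.5 = 38,462.6

38000 × g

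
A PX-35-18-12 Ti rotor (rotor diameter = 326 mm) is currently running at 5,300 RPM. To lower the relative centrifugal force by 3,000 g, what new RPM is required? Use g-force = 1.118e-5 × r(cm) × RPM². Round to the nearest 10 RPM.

r = 326 mm / 2 = 163 mm = 16.3 cm
Current RCF = 1.118 × 10⁻⁵ × 16.3 × (5300)² = 1.118 × 10⁻⁵ × 16.3 × 28,090,000 ≈ 5,119 × g
Target RCF = 5,119 − 3,000 = 2,119 × g
N² = 2,119 / (18.2234 × 10⁻⁵) = 11,627,907
N ≈ √11,627,907 ≈ 3,410.0

≈ 3410 RPM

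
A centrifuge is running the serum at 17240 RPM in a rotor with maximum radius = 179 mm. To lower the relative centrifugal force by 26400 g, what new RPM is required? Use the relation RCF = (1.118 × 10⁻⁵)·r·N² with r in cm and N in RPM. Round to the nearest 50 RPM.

N₂ ≈ 12850 RPM

r = 179 mm = 17.9 cm
Current RCF = 1.118 × 10⁻⁵ × 17.9 × (17240)² = 1.118 × 10⁻⁵ × 17.9 × 297,217,600 ≈ 59,479.8 × g
Target RCF = 59,479.8 − 26,400 = 33,079.8 × g
N² = 33,079.8 / (20.0122 × 10⁻⁵) = 165,298,168
N ≈ √165,298,168 ≈ 12,856.8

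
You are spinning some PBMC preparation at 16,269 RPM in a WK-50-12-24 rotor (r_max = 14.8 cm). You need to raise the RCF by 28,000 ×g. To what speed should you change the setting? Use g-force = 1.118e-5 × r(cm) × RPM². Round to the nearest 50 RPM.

≈ 20850 RPM

Current RCF = 1.118 × 10⁻⁵ × 14.8 × (16269)² = 1.118 × 10⁻⁵ × 14.8 × 264,680,361 ≈ 43,795.1 × g
Target RCF = 43,795.1 + 28,000 = 71,795.1 × g
N² = 71,795.1 / (16.5464 × 10⁻⁵) = 433,901,634
N ≈ √433,901,634 ≈ 20,830.3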